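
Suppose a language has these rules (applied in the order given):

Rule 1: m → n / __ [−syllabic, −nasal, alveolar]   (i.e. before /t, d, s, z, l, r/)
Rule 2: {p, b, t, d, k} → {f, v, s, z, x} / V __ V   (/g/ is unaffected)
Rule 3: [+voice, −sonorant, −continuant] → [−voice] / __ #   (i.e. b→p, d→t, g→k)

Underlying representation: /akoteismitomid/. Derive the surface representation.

axoseismisomit

Rule 1 (nasal place assimilation): no segment meets the environment; /akoteismitomid/ is unchanged.
Rule 2 (intervocalic spirantization): /k/ is a stop between vowels /a/ and /o/, so it spirantizes to the fricative [x]. /t/ is a stop between vowels /o/ and /e/, so it spirantizes to the fricative [s]. /t/ is a stop between vowels /i/ and /o/, so it spirantizes to the fricative [s]. /akoteismitomid/ → axoseismisomid.
Rule 3 (final devoicing): /d/ is a voiced stop in word-final position, so it devoices to [t]. /axoseismisomid/ → axoseismisomit.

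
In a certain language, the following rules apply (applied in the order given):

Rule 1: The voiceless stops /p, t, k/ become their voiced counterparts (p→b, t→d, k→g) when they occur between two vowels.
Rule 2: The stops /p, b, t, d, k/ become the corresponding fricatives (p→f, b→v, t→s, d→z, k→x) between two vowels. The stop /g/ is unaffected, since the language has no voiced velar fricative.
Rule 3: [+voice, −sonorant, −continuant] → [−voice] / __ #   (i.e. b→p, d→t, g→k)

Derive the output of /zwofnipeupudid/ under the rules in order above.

zwofniveuvuzit

Rule 1 (intervocalic voicing): /p/ is a voiceless stop between vowels /i/ and /e/, so it voices to [b]. /p/ is a voiceless stop between vowels /u/ and /u/, so it voices to [b]. /zwofnipeupudid/ → zwofnibeubudid.
Rule 2 (intervocalic spirantization): /b/ is a stop between vowels /i/ and /e/, so it spirantizes to the fricative [v]. /b/ is a stop between vowels /u/ and /u/, so it spirantizes to the fricative [v]. /d/ is a stop between vowels /u/ and /i/, so it spirantizes to the fricative [z]. /zwofnibeubudid/ → zwofniveuvuzid.
Rule 3 (final devoicing): /d/ is a voiced stop in word-final position, so it devoices to [t]. /zwofniveuvuzid/ → zwofniveuvuzit.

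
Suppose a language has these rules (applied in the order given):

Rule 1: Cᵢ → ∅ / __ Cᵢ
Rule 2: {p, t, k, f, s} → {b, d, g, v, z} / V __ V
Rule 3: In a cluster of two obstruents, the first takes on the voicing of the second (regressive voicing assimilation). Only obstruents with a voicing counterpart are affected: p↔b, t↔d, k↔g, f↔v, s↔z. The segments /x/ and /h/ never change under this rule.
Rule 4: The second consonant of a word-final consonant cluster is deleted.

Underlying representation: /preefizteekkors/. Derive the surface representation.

Rule 1 (degemination): /kk/ is a geminate; the first /k/ deletes. /preefizteekkors/ → preefizteekors.
Rule 2 (intervocalic voicing): /f/ is a voiceless obstruent between vowels /e/ and /i/, so it voices to [v]. /k/ is a voiceless obstruent between vowels /e/ and /o/, so it voices to [g]. /preefizteekors/ → preevizteegors.
Rule 3 (regressive voicing assimilation): /z/ precedes the voiceless obstruent /t/, so it devoices to [s] by assimilation. /preevizteegors/ → preevisteegors.
Rule 4 (final cluster simplification): /s/ is the second consonant of a word-final cluster /rs/, so it deletes. /preevisteegors/ → preevisteegor.

preevisteegor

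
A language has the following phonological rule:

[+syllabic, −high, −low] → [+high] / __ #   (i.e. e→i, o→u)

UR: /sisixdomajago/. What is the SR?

sisixdomajagu

Scanning /sisixdomajago/: /o/ at position 7 is not in the conditioning environment; /o/ is a mid vowel in word-final position, so it raises to [u].
Result: [sisixdomajagu].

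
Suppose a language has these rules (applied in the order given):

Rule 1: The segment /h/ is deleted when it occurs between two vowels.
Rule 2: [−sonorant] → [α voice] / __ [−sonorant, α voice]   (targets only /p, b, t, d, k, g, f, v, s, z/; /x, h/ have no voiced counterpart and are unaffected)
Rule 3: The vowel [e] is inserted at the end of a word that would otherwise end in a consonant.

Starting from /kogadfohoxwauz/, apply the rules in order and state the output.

kogatfooxwauze

Rule 1 (intervocalic h-deletion): /h/ occurs between vowels /o/ and /o/, so it deletes. /kogadfohoxwauz/ → kogadfooxwauz.
Rule 2 (regressive voicing assimilation): /d/ precedes the voiceless obstruent /f/, so it devoices to [t] by assimilation. /kogadfooxwauz/ → kogatfooxwauz.
Rule 3 (final e-epenthesis): the form ends in the consonant /z/, so [e] is inserted word-finally. /kogatfooxwauz/ → kogatfooxwauze.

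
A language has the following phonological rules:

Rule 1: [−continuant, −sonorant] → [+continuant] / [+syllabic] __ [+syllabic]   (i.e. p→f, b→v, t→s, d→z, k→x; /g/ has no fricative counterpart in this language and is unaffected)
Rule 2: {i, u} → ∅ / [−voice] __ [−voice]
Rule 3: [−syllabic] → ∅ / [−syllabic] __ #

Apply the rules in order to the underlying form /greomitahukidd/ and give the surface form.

greomisahxid

Rule 1 (intervocalic spirantization): /t/ is a stop between vowels /i/ and /a/, so it spirantizes to the fricative [s]. /k/ is a stop between vowels /u/ and /i/, so it spirantizes to the fricative [x]. /greomitahukidd/ → greomisahuxidd.
Rule 2 (high vowel syncope): /u/ is a high vowel flanked by voiceless consonants /h/ and /x/, so it deletes. /greomisahuxidd/ → greomisahxidd.
Rule 3 (final cluster simplification): /d/ is the second consonant of a word-final cluster /dd/, so it deletes. /greomisahxidd/ → greomisahxid.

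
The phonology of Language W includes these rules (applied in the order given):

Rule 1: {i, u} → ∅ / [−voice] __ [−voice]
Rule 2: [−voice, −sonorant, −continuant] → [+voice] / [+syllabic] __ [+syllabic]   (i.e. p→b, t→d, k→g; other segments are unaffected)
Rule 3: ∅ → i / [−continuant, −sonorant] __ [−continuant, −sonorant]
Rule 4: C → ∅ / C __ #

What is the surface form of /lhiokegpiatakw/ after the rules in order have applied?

Rule 1 (high vowel syncope): no segment meets the environment; /lhiokegpiatakw/ is unchanged.
Rule 2 (intervocalic voicing): /k/ is a voiceless stop between vowels /o/ and /e/, so it voices to [g]. /t/ is a voiceless stop between vowels /a/ and /a/, so it voices to [d]. /lhiokegpiatakw/ → lhiogegpiadakw.
Rule 3 (stop-cluster i-epenthesis): /g/ and /p/ form a stop–stop cluster, so [i] is inserted between them. /lhiogegpiadakw/ → lhiogegipiadakw.
Rule 4 (final cluster simplification): /w/ is the second consonant of a word-final cluster /kw/, so it deletes. /lhiogegipiadakw/ → lhiogegipiadak.

lhiogegipiadak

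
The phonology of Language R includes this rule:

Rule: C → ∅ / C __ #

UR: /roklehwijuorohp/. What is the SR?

/p/ is the second consonant of a word-final cluster /hp/, so it deletes.
Surface form: [roklehwijuoroh].

roklehwijuoroh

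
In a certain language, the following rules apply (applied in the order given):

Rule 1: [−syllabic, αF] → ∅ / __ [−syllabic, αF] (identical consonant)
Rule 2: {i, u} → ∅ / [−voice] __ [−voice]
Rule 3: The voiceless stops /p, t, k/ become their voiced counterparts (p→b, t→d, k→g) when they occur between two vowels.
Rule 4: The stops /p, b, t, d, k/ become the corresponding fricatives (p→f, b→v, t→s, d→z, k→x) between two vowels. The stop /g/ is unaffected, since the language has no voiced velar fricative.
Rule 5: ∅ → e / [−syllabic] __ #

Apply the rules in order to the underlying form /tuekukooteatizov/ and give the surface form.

Rule 1 (degemination): no segment meets the environment; /tuekukooteatizov/ is unchanged.
Rule 2 (high vowel syncope): /u/ is a high vowel flanked by voiceless consonants /k/ and /k/, so it deletes. /tuekukooteatizov/ → tuekkooteatizov.
Rule 3 (intervocalic voicing): /t/ is a voiceless stop between vowels /o/ and /e/, so it voices to [d]. /t/ is a voiceless stop between vowels /a/ and /i/, so it voices to [d]. /tuekkooteatizov/ → tuekkoodeadizov.
Rule 4 (intervocalic spirantization): /d/ is a stop between vowels /o/ and /e/, so it spirantizes to the fricative [z]. /d/ is a stop between vowels /a/ and /i/, so it spirantizes to the fricative [z]. /tuekkoodeadizov/ → tuekkoozeazizov.
Rule 5 (final e-epenthesis): the form ends in the consonant /v/, so [e] is inserted word-finally. /tuekkoozeazizov/ → tuekkoozeazizove.

tuekkoozeazizove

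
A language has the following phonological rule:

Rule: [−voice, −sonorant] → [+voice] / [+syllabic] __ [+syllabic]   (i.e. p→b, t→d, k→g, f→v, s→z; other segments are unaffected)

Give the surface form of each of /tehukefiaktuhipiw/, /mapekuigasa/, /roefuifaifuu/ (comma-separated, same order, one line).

tehugeviaktuhibiw, mabeguigaza, roevuivaivuu

/tehukefiaktuhipiw/: /k/ is a voiceless obstruent between vowels /u/ and /e/, so it voices to [g]. /f/ is a voiceless obstruent between vowels /e/ and /i/, so it voices to [v]. /p/ is a voiceless obstruent between vowels /i/ and /i/, so it voices to [b]. → [tehugeviaktuhibiw].
/mapekuigasa/: /p/ is a voiceless obstruent between vowels /a/ and /e/, so it voices to [b]. /k/ is a voiceless obstruent between vowels /e/ and /u/, so it voices to [g]. /s/ is a voiceless obstruent between vowels /a/ and /a/, so it voices to [z]. → [mabeguigaza].
/roefuifaifuu/: /f/ is a voiceless obstruent between vowels /e/ and /u/, so it voices to [v]. /f/ is a voiceless obstruent between vowels /i/ and /a/, so it voices to [v]. /f/ is a voiceless obstruent between vowels /i/ and /u/, so it voices to [v]. → [roevuivaivuu].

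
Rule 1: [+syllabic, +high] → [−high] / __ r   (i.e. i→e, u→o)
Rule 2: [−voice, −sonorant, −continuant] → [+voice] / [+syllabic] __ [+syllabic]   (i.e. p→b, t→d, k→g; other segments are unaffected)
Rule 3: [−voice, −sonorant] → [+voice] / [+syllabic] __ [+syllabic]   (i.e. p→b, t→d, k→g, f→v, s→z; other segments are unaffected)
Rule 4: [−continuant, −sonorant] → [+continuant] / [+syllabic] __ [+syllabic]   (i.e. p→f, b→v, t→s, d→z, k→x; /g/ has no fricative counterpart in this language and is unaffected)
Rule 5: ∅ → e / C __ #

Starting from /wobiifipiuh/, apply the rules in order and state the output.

Rule 1 (pre-rhotic lowering): no segment meets the environment; /wobiifipiuh/ is unchanged.
Rule 2 (intervocalic voicing): /p/ is a voiceless stop between vowels /i/ and /i/, so it voices to [b]. /wobiifipiuh/ → wobiifibiuh.
Rule 3 (intervocalic voicing): /f/ is a voiceless obstruent between vowels /i/ and /i/, so it voices to [v]. /wobiifibiuh/ → wobiivibiuh.
Rule 4 (intervocalic spirantization): /b/ is a stop between vowels /o/ and /i/, so it spirantizes to the fricative [v]. /b/ is a stop between vowels /i/ and /i/, so it spirantizes to the fricative [v]. /wobiivibiuh/ → woviiviviuh.
Rule 5 (final e-epenthesis): the form ends in the consonant /h/, so [e] is inserted word-finally. /woviiviviuh/ → woviiviviuhe.

woviiviviuhe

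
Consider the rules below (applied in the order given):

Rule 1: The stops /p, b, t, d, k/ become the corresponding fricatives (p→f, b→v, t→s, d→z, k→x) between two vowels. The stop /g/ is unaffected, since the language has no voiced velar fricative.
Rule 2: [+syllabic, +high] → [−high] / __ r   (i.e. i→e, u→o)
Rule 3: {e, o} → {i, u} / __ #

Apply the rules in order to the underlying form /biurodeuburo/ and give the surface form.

biorozeuvoru

Rule 1 (intervocalic spirantization): /d/ is a stop between vowels /o/ and /e/, so it spirantizes to the fricative [z]. /b/ is a stop between vowels /u/ and /u/, so it spirantizes to the fricative [v]. /biurodeuburo/ → biurozeuvuro.
Rule 2 (pre-rhotic lowering): /u/ is a high vowel immediately before /r/, so it lowers to [o]. /u/ is a high vowel immediately before /r/, so it lowers to [o]. /biurozeuvuro/ → biorozeuvoro.
Rule 3 (final vowel raising): /o/ is a mid vowel in word-final position, so it raises to [u]. /biorozeuvoro/ → biorozeuvoru.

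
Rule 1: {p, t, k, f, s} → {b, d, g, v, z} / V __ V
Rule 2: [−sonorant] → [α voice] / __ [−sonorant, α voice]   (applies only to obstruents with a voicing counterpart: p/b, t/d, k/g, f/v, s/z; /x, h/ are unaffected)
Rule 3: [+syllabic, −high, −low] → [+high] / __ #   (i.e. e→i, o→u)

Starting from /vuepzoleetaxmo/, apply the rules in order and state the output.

Rule 1 (intervocalic voicing): /t/ is a voiceless obstruent between vowels /e/ and /a/, so it voices to [d]. /vuepzoleetaxmo/ → vuepzoleedaxmo.
Rule 2 (regressive voicing assimilation): /p/ precedes the voiced obstruent /z/, so it voices to [b] by assimilation. /vuepzoleedaxmo/ → vuebzoleedaxmo.
Rule 3 (final vowel raising): /o/ is a mid vowel in word-final position, so it raises to [u]. /vuebzoleedaxmo/ → vuebzoleedaxmu.

vuebzoleedaxmu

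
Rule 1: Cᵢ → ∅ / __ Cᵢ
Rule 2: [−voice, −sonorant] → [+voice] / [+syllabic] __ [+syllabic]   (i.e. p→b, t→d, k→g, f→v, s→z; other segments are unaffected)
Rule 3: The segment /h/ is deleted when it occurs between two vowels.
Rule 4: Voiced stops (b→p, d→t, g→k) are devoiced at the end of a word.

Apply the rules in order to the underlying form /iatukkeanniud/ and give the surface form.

iadugeaniut

Rule 1 (degemination): /kk/ is a geminate; the first /k/ deletes. /nn/ is a geminate; the first /n/ deletes. /iatukkeanniud/ → iatukeaniud.
Rule 2 (intervocalic voicing): /t/ is a voiceless obstruent between vowels /a/ and /u/, so it voices to [d]. /k/ is a voiceless obstruent between vowels /u/ and /e/, so it voices to [g]. /iatukeaniud/ → iadugeaniud.
Rule 3 (intervocalic h-deletion): no segment meets the environment; /iadugeaniud/ is unchanged.
Rule 4 (final devoicing): /d/ is a voiced stop in word-final position, so it devoices to [t]. /iadugeaniud/ → iadugeaniut.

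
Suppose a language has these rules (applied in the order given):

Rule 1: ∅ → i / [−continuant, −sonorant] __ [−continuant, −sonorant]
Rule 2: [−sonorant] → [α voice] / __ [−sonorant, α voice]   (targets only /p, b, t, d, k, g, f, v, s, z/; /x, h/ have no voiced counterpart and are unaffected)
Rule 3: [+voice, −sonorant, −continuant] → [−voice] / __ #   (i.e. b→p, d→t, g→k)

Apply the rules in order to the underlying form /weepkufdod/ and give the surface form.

Rule 1 (stop-cluster i-epenthesis): /p/ and /k/ form a stop–stop cluster, so [i] is inserted between them. /weepkufdod/ → weepikufdod.
Rule 2 (regressive voicing assimilation): /f/ precedes the voiced obstruent /d/, so it voices to [v] by assimilation. /weepikufdod/ → weepikuvdod.
Rule 3 (final devoicing): /d/ is a voiced stop in word-final position, so it devoices to [t]. /weepikuvdod/ → weepikuvdot.

weepikuvdot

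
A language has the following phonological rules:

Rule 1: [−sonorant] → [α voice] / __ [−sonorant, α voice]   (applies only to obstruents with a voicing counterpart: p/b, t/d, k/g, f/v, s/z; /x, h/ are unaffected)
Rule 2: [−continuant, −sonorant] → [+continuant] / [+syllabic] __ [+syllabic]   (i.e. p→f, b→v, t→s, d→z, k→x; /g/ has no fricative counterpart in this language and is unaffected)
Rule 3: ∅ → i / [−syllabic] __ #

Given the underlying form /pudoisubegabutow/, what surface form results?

Rule 1 (regressive voicing assimilation): no segment meets the environment; /pudoisubegabutow/ is unchanged.
Rule 2 (intervocalic spirantization): /d/ is a stop between vowels /u/ and /o/, so it spirantizes to the fricative [z]. /b/ is a stop between vowels /u/ and /e/, so it spirantizes to the fricative [v]. /b/ is a stop between vowels /a/ and /u/, so it spirantizes to the fricative [v]. /t/ is a stop between vowels /u/ and /o/, so it spirantizes to the fricative [s]. /pudoisubegabutow/ → puzoisuvegavusow.
Rule 3 (final i-epenthesis): the form ends in the consonant /w/, so [i] is inserted word-finally. /puzoisuvegavusow/ → puzoisuvegavusowi.

puzoisuvegavusowi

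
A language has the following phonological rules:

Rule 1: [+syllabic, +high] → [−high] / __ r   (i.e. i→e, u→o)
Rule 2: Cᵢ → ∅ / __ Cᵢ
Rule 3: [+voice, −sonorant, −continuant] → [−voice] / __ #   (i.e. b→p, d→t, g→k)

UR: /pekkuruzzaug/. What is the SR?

pekoruzauk

Rule 1 (pre-rhotic lowering): /u/ is a high vowel immediately before /r/, so it lowers to [o]. /pekkuruzzaug/ → pekkoruzzaug.
Rule 2 (degemination): /kk/ is a geminate; the first /k/ deletes. /zz/ is a geminate; the first /z/ deletes. /pekkoruzzaug/ → pekoruzaug.
Rule 3 (final devoicing): /g/ is a voiced stop in word-final position, so it devoices to [k]. /pekoruzaug/ → pekoruzauk.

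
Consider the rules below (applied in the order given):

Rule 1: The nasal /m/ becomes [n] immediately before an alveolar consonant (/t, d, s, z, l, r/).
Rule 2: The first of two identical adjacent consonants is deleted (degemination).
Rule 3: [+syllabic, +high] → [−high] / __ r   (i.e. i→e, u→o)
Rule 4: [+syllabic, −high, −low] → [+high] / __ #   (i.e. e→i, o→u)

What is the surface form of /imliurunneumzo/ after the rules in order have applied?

inlioruneunzu

Rule 1 (nasal place assimilation): /m/ precedes the alveolar consonant /l/, so it assimilates in place to [n]. /m/ precedes the alveolar consonant /z/, so it assimilates in place to [n]. /imliurunneumzo/ → inliurunneunzo.
Rule 2 (degemination): /nn/ is a geminate; the first /n/ deletes. /inliurunneunzo/ → inliuruneunzo.
Rule 3 (pre-rhotic lowering): /u/ is a high vowel immediately before /r/, so it lowers to [o]. /inliuruneunzo/ → inlioruneunzo.
Rule 4 (final vowel raising): /o/ is a mid vowel in word-final position, so it raises to [u]. /inlioruneunzo/ → inlioruneunzu.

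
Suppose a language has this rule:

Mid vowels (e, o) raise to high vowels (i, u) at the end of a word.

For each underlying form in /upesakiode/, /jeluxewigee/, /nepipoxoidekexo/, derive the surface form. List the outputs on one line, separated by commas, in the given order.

upesakiodi, jeluxewigei, nepipoxoidekexu

/upesakiode/: /e/ is a mid vowel in word-final position, so it raises to [i]. → [upesakiodi].
/jeluxewigee/: /e/ is a mid vowel in word-final position, so it raises to [i]. → [jeluxewigei].
/nepipoxoidekexo/: /o/ is a mid vowel in word-final position, so it raises to [u]. → [nepipoxoidekexu].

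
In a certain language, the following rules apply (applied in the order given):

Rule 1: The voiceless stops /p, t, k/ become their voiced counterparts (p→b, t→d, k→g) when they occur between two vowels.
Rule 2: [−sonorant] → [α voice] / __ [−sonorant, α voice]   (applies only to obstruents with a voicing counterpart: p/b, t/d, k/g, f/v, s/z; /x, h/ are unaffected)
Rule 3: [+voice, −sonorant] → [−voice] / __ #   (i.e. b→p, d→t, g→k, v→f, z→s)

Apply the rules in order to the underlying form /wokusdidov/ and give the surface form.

Rule 1 (intervocalic voicing): /k/ is a voiceless stop between vowels /o/ and /u/, so it voices to [g]. /wokusdidov/ → wogusdidov.
Rule 2 (regressive voicing assimilation): /s/ precedes the voiced obstruent /d/, so it voices to [z] by assimilation. /wogusdidov/ → woguzdidov.
Rule 3 (final devoicing): /v/ is a voiced obstruent in word-final position, so it devoices to [f]. /woguzdidov/ → woguzdidof.

woguzdidof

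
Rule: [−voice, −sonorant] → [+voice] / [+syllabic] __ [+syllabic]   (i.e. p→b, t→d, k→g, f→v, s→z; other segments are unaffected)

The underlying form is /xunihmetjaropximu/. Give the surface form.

No segment of /xunihmetjaropximu/ meets the structural description of the rule, so the form surfaces unchanged.

xunihmetjaropximu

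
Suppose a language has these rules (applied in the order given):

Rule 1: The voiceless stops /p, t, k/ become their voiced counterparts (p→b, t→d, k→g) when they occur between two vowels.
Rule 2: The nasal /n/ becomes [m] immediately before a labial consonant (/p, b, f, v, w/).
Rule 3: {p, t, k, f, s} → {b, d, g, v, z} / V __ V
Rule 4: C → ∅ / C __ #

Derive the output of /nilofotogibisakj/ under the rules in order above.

nilovodogibizak

Rule 1 (intervocalic voicing): /t/ is a voiceless stop between vowels /o/ and /o/, so it voices to [d]. /nilofotogibisakj/ → nilofodogibisakj.
Rule 2 (nasal place assimilation): no segment meets the environment; /nilofodogibisakj/ is unchanged.
Rule 3 (intervocalic voicing): /f/ is a voiceless obstruent between vowels /o/ and /o/, so it voices to [v]. /s/ is a voiceless obstruent between vowels /i/ and /a/, so it voices to [z]. /nilofodogibisakj/ → nilovodogibizakj.
Rule 4 (final cluster simplification): /j/ is the second consonant of a word-final cluster /kj/, so it deletes. /nilovodogibizakj/ → nilovodogibizak.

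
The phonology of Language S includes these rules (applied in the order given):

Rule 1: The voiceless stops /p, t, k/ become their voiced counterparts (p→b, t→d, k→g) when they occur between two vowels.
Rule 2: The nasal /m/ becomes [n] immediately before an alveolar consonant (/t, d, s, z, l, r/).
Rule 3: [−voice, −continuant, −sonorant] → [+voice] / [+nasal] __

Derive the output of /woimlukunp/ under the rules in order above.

woinlugunb

Rule 1 (intervocalic voicing): /k/ is a voiceless stop between vowels /u/ and /u/, so it voices to [g]. /woimlukunp/ → woimlugunp.
Rule 2 (nasal place assimilation): /m/ precedes the alveolar consonant /l/, so it assimilates in place to [n]. /woimlugunp/ → woinlugunp.
Rule 3 (post-nasal voicing): /p/ is a voiceless stop immediately after the nasal /n/, so it voices to [b]. /woinlugunp/ → woinlugunb.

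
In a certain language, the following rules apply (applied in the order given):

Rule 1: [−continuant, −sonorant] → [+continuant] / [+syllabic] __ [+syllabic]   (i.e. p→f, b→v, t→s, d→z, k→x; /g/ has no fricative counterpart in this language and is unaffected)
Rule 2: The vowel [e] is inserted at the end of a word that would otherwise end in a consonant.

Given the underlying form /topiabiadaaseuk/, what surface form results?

tofiaviazaaseuke

Rule 1 (intervocalic spirantization): /p/ is a stop between vowels /o/ and /i/, so it spirantizes to the fricative [f]. /b/ is a stop between vowels /a/ and /i/, so it spirantizes to the fricative [v]. /d/ is a stop between vowels /a/ and /a/, so it spirantizes to the fricative [z]. /topiabiadaaseuk/ → tofiaviazaaseuk.
Rule 2 (final e-epenthesis): the form ends in the consonant /k/, so [e] is inserted word-finally. /tofiaviazaaseuk/ → tofiaviazaaseuke.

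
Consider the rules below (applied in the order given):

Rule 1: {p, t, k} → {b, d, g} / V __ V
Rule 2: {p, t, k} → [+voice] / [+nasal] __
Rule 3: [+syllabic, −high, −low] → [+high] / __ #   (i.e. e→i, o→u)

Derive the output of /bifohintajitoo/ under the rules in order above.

Rule 1 (intervocalic voicing): /t/ is a voiceless stop between vowels /i/ and /o/, so it voices to [d]. /bifohintajitoo/ → bifohintajidoo.
Rule 2 (post-nasal voicing): /t/ is a voiceless stop immediately after the nasal /n/, so it voices to [d]. /bifohintajidoo/ → bifohindajidoo.
Rule 3 (final vowel raising): /o/ is a mid vowel in word-final position, so it raises to [u]. /bifohindajidoo/ → bifohindajidou.

bifohindajidou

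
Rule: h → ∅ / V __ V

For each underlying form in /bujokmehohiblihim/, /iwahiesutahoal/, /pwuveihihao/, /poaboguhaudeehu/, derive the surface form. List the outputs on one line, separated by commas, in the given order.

/bujokmehohiblihim/: /h/ occurs between vowels /e/ and /o/, so it deletes. /h/ occurs between vowels /o/ and /i/, so it deletes. /h/ occurs between vowels /i/ and /i/, so it deletes. → [bujokmeoibliim].
/iwahiesutahoal/: /h/ occurs between vowels /a/ and /i/, so it deletes. /h/ occurs between vowels /a/ and /o/, so it deletes. → [iwaiesutaoal].
/pwuveihihao/: /h/ occurs between vowels /i/ and /i/, so it deletes. /h/ occurs between vowels /i/ and /a/, so it deletes. → [pwuveiiao].
/poaboguhaudeehu/: /h/ occurs between vowels /u/ and /a/, so it deletes. /h/ occurs between vowels /e/ and /u/, so it deletes. → [poaboguaudeeu].

bujokmeoibliim, iwaiesutaoal, pwuveiiao, poaboguaudeeu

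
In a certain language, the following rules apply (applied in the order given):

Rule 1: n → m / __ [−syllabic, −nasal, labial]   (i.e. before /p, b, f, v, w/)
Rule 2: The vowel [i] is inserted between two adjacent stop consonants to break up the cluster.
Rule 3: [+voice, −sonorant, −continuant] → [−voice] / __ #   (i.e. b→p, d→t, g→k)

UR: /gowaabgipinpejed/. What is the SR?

Rule 1 (nasal place assimilation): /n/ precedes the labial consonant /p/, so it assimilates in place to [m]. /gowaabgipinpejed/ → gowaabgipimpejed.
Rule 2 (stop-cluster i-epenthesis): /b/ and /g/ form a stop–stop cluster, so [i] is inserted between them. /gowaabgipimpejed/ → gowaabigipimpejed.
Rule 3 (final devoicing): /d/ is a voiced stop in word-final position, so it devoices to [t]. /gowaabigipimpejed/ → gowaabigipimpejet.

gowaabigipimpejet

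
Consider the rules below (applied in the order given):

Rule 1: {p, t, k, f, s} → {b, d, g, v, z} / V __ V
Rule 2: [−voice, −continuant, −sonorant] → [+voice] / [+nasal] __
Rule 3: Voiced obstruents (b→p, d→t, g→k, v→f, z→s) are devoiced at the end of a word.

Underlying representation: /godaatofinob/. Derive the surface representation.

godaadovinop

Rule 1 (intervocalic voicing): /t/ is a voiceless obstruent between vowels /a/ and /o/, so it voices to [d]. /f/ is a voiceless obstruent between vowels /o/ and /i/, so it voices to [v]. /godaatofinob/ → godaadovinob.
Rule 2 (post-nasal voicing): no segment meets the environment; /godaadovinob/ is unchanged.
Rule 3 (final devoicing): /b/ is a voiced obstruent in word-final position, so it devoices to [p]. /godaadovinob/ → godaadovinop.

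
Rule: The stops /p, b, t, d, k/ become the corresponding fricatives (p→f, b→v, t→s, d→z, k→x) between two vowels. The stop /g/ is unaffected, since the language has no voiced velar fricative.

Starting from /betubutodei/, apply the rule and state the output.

besuvusozei

/t/ is a stop between vowels /e/ and /u/, so it spirantizes to the fricative [s].
/b/ is a stop between vowels /u/ and /u/, so it spirantizes to the fricative [v].
/t/ is a stop between vowels /u/ and /o/, so it spirantizes to the fricative [s].
/d/ is a stop between vowels /o/ and /e/, so it spirantizes to the fricative [z].
Surface form: [besuvusozei].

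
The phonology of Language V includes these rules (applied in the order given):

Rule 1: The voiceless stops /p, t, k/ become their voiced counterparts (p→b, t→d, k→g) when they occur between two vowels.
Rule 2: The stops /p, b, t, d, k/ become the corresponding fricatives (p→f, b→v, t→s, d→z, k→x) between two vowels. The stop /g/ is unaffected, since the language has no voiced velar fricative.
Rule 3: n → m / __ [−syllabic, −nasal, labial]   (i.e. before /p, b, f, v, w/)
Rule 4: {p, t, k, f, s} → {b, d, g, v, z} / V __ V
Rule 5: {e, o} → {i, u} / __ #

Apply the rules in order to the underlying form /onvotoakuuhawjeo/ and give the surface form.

omvozoaguuhawjeu

Rule 1 (intervocalic voicing): /t/ is a voiceless stop between vowels /o/ and /o/, so it voices to [d]. /k/ is a voiceless stop between vowels /a/ and /u/, so it voices to [g]. /onvotoakuuhawjeo/ → onvodoaguuhawjeo.
Rule 2 (intervocalic spirantization): /d/ is a stop between vowels /o/ and /o/, so it spirantizes to the fricative [z]. /onvodoaguuhawjeo/ → onvozoaguuhawjeo.
Rule 3 (nasal place assimilation): /n/ precedes the labial consonant /v/, so it assimilates in place to [m]. /onvozoaguuhawjeo/ → omvozoaguuhawjeo.
Rule 4 (intervocalic voicing): no segment meets the environment; /omvozoaguuhawjeo/ is unchanged.
Rule 5 (final vowel raising): /o/ is a mid vowel in word-final position, so it raises to [u]. /omvozoaguuhawjeo/ → omvozoaguuhawjeu.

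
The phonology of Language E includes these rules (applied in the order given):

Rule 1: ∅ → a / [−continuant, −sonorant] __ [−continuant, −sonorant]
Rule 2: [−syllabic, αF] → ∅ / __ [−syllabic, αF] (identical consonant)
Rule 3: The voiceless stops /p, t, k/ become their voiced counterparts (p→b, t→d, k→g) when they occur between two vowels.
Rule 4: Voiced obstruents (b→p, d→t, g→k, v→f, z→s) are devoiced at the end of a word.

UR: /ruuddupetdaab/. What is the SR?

Rule 1 (stop-cluster a-epenthesis): /d/ and /d/ form a stop–stop cluster, so [a] is inserted between them. /t/ and /d/ form a stop–stop cluster, so [a] is inserted between them. /ruuddupetdaab/ → ruudadupetadaab.
Rule 2 (degemination): no segment meets the environment; /ruudadupetadaab/ is unchanged.
Rule 3 (intervocalic voicing): /p/ is a voiceless stop between vowels /u/ and /e/, so it voices to [b]. /t/ is a voiceless stop between vowels /e/ and /a/, so it voices to [d]. /ruudadupetadaab/ → ruudadubedadaab.
Rule 4 (final devoicing): /b/ is a voiced obstruent in word-final position, so it devoices to [p]. /ruudadubedadaab/ → ruudadubedadaap.

ruudadubedadaap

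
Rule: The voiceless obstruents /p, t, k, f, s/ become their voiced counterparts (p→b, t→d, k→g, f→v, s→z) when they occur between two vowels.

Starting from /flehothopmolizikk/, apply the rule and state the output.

flehothopmolizikk

No segment of /flehothopmolizikk/ meets the structural description of the rule, so the form surfaces unchanged.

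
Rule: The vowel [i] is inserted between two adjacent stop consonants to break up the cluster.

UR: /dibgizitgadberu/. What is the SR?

/b/ and /g/ form a stop–stop cluster, so [i] is inserted between them.
/t/ and /g/ form a stop–stop cluster, so [i] is inserted between them.
/d/ and /b/ form a stop–stop cluster, so [i] is inserted between them.
Surface form: [dibigizitigadiberu].

dibigizitigadiberu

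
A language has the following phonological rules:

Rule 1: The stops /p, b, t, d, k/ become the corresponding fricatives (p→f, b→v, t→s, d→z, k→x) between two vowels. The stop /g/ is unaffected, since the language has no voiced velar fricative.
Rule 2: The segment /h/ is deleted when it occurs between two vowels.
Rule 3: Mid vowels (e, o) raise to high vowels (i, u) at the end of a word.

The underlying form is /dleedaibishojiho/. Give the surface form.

Rule 1 (intervocalic spirantization): /d/ is a stop between vowels /e/ and /a/, so it spirantizes to the fricative [z]. /b/ is a stop between vowels /i/ and /i/, so it spirantizes to the fricative [v]. /dleedaibishojiho/ → dleezaivishojiho.
Rule 2 (intervocalic h-deletion): /h/ occurs between vowels /i/ and /o/, so it deletes. /dleezaivishojiho/ → dleezaivishojio.
Rule 3 (final vowel raising): /o/ is a mid vowel in word-final position, so it raises to [u]. /dleezaivishojio/ → dleezaivishojiu.

dleezaivishojiu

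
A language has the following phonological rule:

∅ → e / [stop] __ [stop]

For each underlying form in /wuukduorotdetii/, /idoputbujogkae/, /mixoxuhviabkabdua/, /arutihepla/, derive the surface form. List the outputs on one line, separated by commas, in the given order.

wuukeduorotedetii, idoputebujogekae, mixoxuhviabekabedua, arutihepla

/wuukduorotdetii/: /k/ and /d/ form a stop–stop cluster, so [e] is inserted between them. /t/ and /d/ form a stop–stop cluster, so [e] is inserted between them. → [wuukeduorotedetii].
/idoputbujogkae/: /t/ and /b/ form a stop–stop cluster, so [e] is inserted between them. /g/ and /k/ form a stop–stop cluster, so [e] is inserted between them. → [idoputebujogekae].
/mixoxuhviabkabdua/: /b/ and /k/ form a stop–stop cluster, so [e] is inserted between them. /b/ and /d/ form a stop–stop cluster, so [e] is inserted between them. → [mixoxuhviabekabedua].
/arutihepla/: the rule's environment is not met; surfaces unchanged as [arutihepla].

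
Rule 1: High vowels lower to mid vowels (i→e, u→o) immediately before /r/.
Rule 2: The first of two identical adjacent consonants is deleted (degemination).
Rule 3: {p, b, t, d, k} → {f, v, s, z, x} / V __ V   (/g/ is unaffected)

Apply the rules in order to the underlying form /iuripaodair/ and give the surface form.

iorifaozaer

Rule 1 (pre-rhotic lowering): /u/ is a high vowel immediately before /r/, so it lowers to [o]. /i/ is a high vowel immediately before /r/, so it lowers to [e]. /iuripaodair/ → ioripaodaer.
Rule 2 (degemination): no segment meets the environment; /ioripaodaer/ is unchanged.
Rule 3 (intervocalic spirantization): /p/ is a stop between vowels /i/ and /a/, so it spirantizes to the fricative [f]. /d/ is a stop between vowels /o/ and /a/, so it spirantizes to the fricative [z]. /ioripaodaer/ → iorifaozaer.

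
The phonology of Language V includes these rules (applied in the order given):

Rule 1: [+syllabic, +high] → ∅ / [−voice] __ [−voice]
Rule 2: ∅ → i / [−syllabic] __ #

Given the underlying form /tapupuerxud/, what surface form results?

tappuerxudi

Rule 1 (high vowel syncope): /u/ is a high vowel flanked by voiceless consonants /p/ and /p/, so it deletes. /tapupuerxud/ → tappuerxud.
Rule 2 (final i-epenthesis): the form ends in the consonant /d/, so [i] is inserted word-finally. /tappuerxud/ → tappuerxudi.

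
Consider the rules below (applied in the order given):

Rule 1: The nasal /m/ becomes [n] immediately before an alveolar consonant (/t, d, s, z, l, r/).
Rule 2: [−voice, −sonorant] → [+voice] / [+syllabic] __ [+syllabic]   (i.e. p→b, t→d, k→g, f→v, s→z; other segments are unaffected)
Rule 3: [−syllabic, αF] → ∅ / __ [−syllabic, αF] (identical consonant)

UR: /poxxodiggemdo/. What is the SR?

Rule 1 (nasal place assimilation): /m/ precedes the alveolar consonant /d/, so it assimilates in place to [n]. /poxxodiggemdo/ → poxxodiggendo.
Rule 2 (intervocalic voicing): no segment meets the environment; /poxxodiggendo/ is unchanged.
Rule 3 (degemination): /xx/ is a geminate; the first /x/ deletes. /gg/ is a geminate; the first /g/ deletes. /poxxodiggendo/ → poxodigendo.

poxodigendo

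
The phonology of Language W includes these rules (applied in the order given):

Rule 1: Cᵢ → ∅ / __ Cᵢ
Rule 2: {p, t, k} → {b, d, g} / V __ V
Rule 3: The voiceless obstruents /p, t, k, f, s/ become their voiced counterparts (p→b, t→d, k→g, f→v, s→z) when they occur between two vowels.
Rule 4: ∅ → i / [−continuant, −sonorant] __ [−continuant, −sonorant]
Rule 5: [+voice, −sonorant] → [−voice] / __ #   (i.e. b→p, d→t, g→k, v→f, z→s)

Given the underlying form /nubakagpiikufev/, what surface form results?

Rule 1 (degemination): no segment meets the environment; /nubakagpiikufev/ is unchanged.
Rule 2 (intervocalic voicing): /k/ is a voiceless stop between vowels /a/ and /a/, so it voices to [g]. /k/ is a voiceless stop between vowels /i/ and /u/, so it voices to [g]. /nubakagpiikufev/ → nubagagpiigufev.
Rule 3 (intervocalic voicing): /f/ is a voiceless obstruent between vowels /u/ and /e/, so it voices to [v]. /nubagagpiigufev/ → nubagagpiiguvev.
Rule 4 (stop-cluster i-epenthesis): /g/ and /p/ form a stop–stop cluster, so [i] is inserted between them. /nubagagpiiguvev/ → nubagagipiiguvev.
Rule 5 (final devoicing): /v/ is a voiced obstruent in word-final position, so it devoices to [f]. /nubagagipiiguvev/ → nubagagipiiguvef.

nubagagipiiguvef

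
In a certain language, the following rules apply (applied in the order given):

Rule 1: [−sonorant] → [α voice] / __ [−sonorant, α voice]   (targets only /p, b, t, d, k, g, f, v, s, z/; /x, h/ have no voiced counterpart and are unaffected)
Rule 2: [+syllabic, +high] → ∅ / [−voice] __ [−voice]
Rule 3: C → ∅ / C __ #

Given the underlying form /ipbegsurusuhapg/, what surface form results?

ibbeksurushab

Rule 1 (regressive voicing assimilation): /p/ precedes the voiced obstruent /b/, so it voices to [b] by assimilation. /g/ precedes the voiceless obstruent /s/, so it devoices to [k] by assimilation. /p/ precedes the voiced obstruent /g/, so it voices to [b] by assimilation. /ipbegsurusuhapg/ → ibbeksurusuhabg.
Rule 2 (high vowel syncope): /u/ is a high vowel flanked by voiceless consonants /s/ and /h/, so it deletes. /ibbeksurusuhabg/ → ibbeksurushabg.
Rule 3 (final cluster simplification): /g/ is the second consonant of a word-final cluster /bg/, so it deletes. /ibbeksurushabg/ → ibbeksurushab.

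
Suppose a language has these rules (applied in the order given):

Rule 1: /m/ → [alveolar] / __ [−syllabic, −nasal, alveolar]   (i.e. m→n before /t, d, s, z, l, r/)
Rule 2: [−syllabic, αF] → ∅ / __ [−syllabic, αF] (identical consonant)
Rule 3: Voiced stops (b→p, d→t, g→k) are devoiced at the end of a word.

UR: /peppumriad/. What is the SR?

Rule 1 (nasal place assimilation): /m/ precedes the alveolar consonant /r/, so it assimilates in place to [n]. /peppumriad/ → peppunriad.
Rule 2 (degemination): /pp/ is a geminate; the first /p/ deletes. /peppunriad/ → pepunriad.
Rule 3 (final devoicing): /d/ is a voiced stop in word-final position, so it devoices to [t]. /pepunriad/ → pepunriat.

pepunriat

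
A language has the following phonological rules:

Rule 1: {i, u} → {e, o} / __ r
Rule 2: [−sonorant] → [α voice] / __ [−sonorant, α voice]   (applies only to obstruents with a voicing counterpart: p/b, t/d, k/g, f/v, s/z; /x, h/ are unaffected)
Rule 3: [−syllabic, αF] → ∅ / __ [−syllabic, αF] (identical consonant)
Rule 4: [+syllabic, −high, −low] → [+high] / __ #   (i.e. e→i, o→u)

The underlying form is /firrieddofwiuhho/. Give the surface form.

Rule 1 (pre-rhotic lowering): /i/ is a high vowel immediately before /r/, so it lowers to [e]. /firrieddofwiuhho/ → ferrieddofwiuhho.
Rule 2 (regressive voicing assimilation): no segment meets the environment; /ferrieddofwiuhho/ is unchanged.
Rule 3 (degemination): /rr/ is a geminate; the first /r/ deletes. /dd/ is a geminate; the first /d/ deletes. /hh/ is a geminate; the first /h/ deletes. /ferrieddofwiuhho/ → feriedofwiuho.
Rule 4 (final vowel raising): /o/ is a mid vowel in word-final position, so it raises to [u]. /feriedofwiuho/ → feriedofwiuhu.

feriedofwiuhu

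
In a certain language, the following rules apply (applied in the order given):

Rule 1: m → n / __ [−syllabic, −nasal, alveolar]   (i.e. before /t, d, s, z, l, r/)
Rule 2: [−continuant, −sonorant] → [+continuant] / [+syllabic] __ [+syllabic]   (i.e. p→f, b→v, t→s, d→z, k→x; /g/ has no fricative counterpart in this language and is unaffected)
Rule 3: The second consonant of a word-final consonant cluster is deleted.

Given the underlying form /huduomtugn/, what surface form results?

huzuontug

Rule 1 (nasal place assimilation): /m/ precedes the alveolar consonant /t/, so it assimilates in place to [n]. /huduomtugn/ → huduontugn.
Rule 2 (intervocalic spirantization): /d/ is a stop between vowels /u/ and /u/, so it spirantizes to the fricative [z]. /huduontugn/ → huzuontugn.
Rule 3 (final cluster simplification): /n/ is the second consonant of a word-final cluster /gn/, so it deletes. /huzuontugn/ → huzuontug.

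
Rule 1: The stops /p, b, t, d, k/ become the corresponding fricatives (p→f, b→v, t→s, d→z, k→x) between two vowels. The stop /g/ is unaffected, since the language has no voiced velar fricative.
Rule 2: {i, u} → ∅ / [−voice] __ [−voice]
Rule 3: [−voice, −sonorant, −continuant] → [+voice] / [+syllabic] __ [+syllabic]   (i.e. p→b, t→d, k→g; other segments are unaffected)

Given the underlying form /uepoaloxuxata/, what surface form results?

uefoaloxxasa

Rule 1 (intervocalic spirantization): /p/ is a stop between vowels /e/ and /o/, so it spirantizes to the fricative [f]. /t/ is a stop between vowels /a/ and /a/, so it spirantizes to the fricative [s]. /uepoaloxuxata/ → uefoaloxuxasa.
Rule 2 (high vowel syncope): /u/ is a high vowel flanked by voiceless consonants /x/ and /x/, so it deletes. /uefoaloxuxasa/ → uefoaloxxasa.
Rule 3 (intervocalic voicing): no segment meets the environment; /uefoaloxxasa/ is unchanged.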